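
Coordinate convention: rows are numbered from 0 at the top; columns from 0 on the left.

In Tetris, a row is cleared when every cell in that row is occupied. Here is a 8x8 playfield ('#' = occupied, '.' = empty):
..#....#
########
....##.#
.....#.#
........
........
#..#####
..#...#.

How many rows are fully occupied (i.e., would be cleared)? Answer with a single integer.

Check each row:
  row 0: 6 empty cells -> not full
  row 1: 0 empty cells -> FULL (clear)
  row 2: 5 empty cells -> not full
  row 3: 6 empty cells -> not full
  row 4: 8 empty cells -> not full
  row 5: 8 empty cells -> not full
  row 6: 2 empty cells -> not full
  row 7: 6 empty cells -> not full
Total rows cleared: 1

Answer: 1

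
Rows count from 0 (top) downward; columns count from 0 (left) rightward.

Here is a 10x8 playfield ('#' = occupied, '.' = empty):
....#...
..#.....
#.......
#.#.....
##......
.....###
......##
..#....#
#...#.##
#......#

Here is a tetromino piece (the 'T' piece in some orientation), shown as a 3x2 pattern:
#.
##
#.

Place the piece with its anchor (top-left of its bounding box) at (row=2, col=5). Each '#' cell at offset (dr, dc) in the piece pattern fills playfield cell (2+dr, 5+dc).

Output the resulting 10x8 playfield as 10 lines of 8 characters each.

Fill (2+0,5+0) = (2,5)
Fill (2+1,5+0) = (3,5)
Fill (2+1,5+1) = (3,6)
Fill (2+2,5+0) = (4,5)

Answer: ....#...
..#.....
#....#..
#.#..##.
##...#..
.....###
......##
..#....#
#...#.##
#......#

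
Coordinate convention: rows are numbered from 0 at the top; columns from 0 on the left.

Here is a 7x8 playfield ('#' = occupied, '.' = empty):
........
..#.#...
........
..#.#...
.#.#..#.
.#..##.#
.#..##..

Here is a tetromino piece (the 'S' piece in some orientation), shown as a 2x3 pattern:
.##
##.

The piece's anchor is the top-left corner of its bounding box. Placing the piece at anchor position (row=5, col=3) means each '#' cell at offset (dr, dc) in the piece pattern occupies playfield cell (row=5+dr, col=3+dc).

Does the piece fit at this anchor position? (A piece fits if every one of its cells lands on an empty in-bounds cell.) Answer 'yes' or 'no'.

Check each piece cell at anchor (5, 3):
  offset (0,1) -> (5,4): occupied ('#') -> FAIL
  offset (0,2) -> (5,5): occupied ('#') -> FAIL
  offset (1,0) -> (6,3): empty -> OK
  offset (1,1) -> (6,4): occupied ('#') -> FAIL
All cells valid: no

Answer: no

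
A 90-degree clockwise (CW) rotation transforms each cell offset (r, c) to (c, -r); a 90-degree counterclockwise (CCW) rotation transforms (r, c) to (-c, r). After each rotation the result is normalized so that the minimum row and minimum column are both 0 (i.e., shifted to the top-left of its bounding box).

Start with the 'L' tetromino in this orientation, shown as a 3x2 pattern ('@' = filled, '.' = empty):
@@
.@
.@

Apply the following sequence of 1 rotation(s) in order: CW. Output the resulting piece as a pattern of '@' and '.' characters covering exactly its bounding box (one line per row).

Answer: ..@
@@@

Derivation:
Start:
@@
.@
.@
After rotation 1 (CW):
..@
@@@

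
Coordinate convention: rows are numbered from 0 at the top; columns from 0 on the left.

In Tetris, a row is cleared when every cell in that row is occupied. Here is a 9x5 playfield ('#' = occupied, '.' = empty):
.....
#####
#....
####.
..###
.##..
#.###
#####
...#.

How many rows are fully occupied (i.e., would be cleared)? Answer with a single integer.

Check each row:
  row 0: 5 empty cells -> not full
  row 1: 0 empty cells -> FULL (clear)
  row 2: 4 empty cells -> not full
  row 3: 1 empty cell -> not full
  row 4: 2 empty cells -> not full
  row 5: 3 empty cells -> not full
  row 6: 1 empty cell -> not full
  row 7: 0 empty cells -> FULL (clear)
  row 8: 4 empty cells -> not full
Total rows cleared: 2

Answer: 2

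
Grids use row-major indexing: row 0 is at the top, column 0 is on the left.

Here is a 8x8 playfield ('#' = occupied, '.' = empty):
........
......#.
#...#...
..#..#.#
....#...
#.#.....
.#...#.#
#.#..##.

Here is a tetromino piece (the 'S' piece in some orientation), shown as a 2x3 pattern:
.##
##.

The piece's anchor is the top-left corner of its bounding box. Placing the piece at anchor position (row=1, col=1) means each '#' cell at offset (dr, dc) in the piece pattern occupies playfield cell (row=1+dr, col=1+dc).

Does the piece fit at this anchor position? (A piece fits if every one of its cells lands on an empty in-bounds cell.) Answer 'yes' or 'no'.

Answer: yes

Derivation:
Check each piece cell at anchor (1, 1):
  offset (0,1) -> (1,2): empty -> OK
  offset (0,2) -> (1,3): empty -> OK
  offset (1,0) -> (2,1): empty -> OK
  offset (1,1) -> (2,2): empty -> OK
All cells valid: yes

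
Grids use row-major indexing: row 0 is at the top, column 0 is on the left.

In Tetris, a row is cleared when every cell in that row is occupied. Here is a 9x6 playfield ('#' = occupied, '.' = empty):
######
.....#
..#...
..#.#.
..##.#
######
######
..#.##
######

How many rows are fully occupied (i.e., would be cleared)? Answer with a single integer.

Check each row:
  row 0: 0 empty cells -> FULL (clear)
  row 1: 5 empty cells -> not full
  row 2: 5 empty cells -> not full
  row 3: 4 empty cells -> not full
  row 4: 3 empty cells -> not full
  row 5: 0 empty cells -> FULL (clear)
  row 6: 0 empty cells -> FULL (clear)
  row 7: 3 empty cells -> not full
  row 8: 0 empty cells -> FULL (clear)
Total rows cleared: 4

Answer: 4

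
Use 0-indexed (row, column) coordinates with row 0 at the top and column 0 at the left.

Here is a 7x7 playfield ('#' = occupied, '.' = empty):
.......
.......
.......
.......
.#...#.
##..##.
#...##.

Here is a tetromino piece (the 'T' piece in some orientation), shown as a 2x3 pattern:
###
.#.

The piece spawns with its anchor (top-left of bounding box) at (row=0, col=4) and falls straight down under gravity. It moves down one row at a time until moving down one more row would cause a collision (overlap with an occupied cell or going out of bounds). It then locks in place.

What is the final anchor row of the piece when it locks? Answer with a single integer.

Spawn at (row=0, col=4). Try each row:
  row 0: fits
  row 1: fits
  row 2: fits
  row 3: blocked -> lock at row 2

Answer: 2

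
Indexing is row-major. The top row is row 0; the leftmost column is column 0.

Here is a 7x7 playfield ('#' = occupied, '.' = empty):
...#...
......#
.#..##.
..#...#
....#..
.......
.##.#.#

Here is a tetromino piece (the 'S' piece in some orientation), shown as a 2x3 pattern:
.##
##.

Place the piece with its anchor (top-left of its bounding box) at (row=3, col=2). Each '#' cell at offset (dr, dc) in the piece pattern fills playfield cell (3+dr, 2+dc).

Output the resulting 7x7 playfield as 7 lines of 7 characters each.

Fill (3+0,2+1) = (3,3)
Fill (3+0,2+2) = (3,4)
Fill (3+1,2+0) = (4,2)
Fill (3+1,2+1) = (4,3)

Answer: ...#...
......#
.#..##.
..###.#
..###..
.......
.##.#.#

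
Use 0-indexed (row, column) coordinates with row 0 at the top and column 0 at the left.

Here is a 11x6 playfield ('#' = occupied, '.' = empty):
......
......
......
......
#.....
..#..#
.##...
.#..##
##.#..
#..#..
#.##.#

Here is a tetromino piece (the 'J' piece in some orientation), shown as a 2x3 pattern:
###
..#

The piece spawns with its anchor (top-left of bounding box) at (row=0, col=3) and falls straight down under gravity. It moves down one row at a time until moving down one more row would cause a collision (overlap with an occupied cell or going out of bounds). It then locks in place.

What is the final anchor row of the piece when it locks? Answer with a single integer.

Spawn at (row=0, col=3). Try each row:
  row 0: fits
  row 1: fits
  row 2: fits
  row 3: fits
  row 4: blocked -> lock at row 3

Answer: 3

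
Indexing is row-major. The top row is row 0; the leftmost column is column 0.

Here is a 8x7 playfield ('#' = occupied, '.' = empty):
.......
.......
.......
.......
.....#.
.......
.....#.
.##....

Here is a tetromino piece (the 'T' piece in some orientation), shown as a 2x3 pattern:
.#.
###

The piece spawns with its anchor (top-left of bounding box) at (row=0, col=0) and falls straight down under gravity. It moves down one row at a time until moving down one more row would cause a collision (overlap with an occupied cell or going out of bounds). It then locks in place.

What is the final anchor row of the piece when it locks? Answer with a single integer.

Answer: 5

Derivation:
Spawn at (row=0, col=0). Try each row:
  row 0: fits
  row 1: fits
  row 2: fits
  row 3: fits
  row 4: fits
  row 5: fits
  row 6: blocked -> lock at row 5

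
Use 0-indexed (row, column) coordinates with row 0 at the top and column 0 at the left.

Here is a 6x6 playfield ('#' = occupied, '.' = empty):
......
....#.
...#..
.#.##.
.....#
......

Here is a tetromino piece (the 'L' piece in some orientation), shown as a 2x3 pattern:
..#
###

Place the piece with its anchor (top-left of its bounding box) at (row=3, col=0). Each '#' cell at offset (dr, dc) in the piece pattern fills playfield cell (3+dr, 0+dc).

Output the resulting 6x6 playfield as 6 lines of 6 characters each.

Fill (3+0,0+2) = (3,2)
Fill (3+1,0+0) = (4,0)
Fill (3+1,0+1) = (4,1)
Fill (3+1,0+2) = (4,2)

Answer: ......
....#.
...#..
.####.
###..#
......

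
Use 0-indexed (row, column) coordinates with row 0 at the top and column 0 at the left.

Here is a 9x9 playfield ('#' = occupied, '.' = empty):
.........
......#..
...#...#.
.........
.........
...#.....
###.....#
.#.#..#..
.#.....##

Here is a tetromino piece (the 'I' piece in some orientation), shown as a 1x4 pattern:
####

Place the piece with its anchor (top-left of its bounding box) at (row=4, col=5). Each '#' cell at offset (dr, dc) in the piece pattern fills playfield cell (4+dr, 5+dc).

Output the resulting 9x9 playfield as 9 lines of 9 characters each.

Fill (4+0,5+0) = (4,5)
Fill (4+0,5+1) = (4,6)
Fill (4+0,5+2) = (4,7)
Fill (4+0,5+3) = (4,8)

Answer: .........
......#..
...#...#.
.........
.....####
...#.....
###.....#
.#.#..#..
.#.....##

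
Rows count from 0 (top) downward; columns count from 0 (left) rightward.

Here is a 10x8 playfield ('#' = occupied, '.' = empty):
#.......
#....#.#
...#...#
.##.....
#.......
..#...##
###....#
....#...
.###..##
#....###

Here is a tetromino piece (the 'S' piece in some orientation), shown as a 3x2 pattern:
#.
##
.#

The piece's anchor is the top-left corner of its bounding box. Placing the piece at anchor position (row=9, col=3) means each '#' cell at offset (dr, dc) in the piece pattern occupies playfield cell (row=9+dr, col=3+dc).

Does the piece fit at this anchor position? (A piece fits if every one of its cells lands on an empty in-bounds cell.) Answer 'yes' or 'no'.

Answer: no

Derivation:
Check each piece cell at anchor (9, 3):
  offset (0,0) -> (9,3): empty -> OK
  offset (1,0) -> (10,3): out of bounds -> FAIL
  offset (1,1) -> (10,4): out of bounds -> FAIL
  offset (2,1) -> (11,4): out of bounds -> FAIL
All cells valid: no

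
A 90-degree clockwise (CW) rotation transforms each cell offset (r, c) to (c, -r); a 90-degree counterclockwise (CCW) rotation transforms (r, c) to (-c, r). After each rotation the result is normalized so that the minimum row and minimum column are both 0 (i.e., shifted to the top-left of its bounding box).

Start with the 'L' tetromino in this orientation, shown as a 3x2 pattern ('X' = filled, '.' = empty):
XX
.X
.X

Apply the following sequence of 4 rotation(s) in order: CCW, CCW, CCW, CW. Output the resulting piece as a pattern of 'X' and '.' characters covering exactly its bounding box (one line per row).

Answer: X.
X.
XX

Derivation:
Start:
XX
.X
.X
After rotation 1 (CCW):
XXX
X..
After rotation 2 (CCW):
X.
X.
XX
After rotation 3 (CCW):
..X
XXX
After rotation 4 (CW):
X.
X.
XX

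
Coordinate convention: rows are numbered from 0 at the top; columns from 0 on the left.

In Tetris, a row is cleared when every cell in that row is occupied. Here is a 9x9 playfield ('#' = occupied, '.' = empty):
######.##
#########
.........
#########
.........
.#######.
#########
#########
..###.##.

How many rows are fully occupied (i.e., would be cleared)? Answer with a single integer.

Check each row:
  row 0: 1 empty cell -> not full
  row 1: 0 empty cells -> FULL (clear)
  row 2: 9 empty cells -> not full
  row 3: 0 empty cells -> FULL (clear)
  row 4: 9 empty cells -> not full
  row 5: 2 empty cells -> not full
  row 6: 0 empty cells -> FULL (clear)
  row 7: 0 empty cells -> FULL (clear)
  row 8: 4 empty cells -> not full
Total rows cleared: 4

Answer: 4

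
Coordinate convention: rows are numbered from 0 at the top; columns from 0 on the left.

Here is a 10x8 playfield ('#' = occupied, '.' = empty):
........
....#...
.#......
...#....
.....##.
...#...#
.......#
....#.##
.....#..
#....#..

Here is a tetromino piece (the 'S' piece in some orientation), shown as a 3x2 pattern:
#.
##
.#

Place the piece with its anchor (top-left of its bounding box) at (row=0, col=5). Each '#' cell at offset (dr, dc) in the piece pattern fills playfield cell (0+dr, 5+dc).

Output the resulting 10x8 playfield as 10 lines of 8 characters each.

Answer: .....#..
....###.
.#....#.
...#....
.....##.
...#...#
.......#
....#.##
.....#..
#....#..

Derivation:
Fill (0+0,5+0) = (0,5)
Fill (0+1,5+0) = (1,5)
Fill (0+1,5+1) = (1,6)
Fill (0+2,5+1) = (2,6)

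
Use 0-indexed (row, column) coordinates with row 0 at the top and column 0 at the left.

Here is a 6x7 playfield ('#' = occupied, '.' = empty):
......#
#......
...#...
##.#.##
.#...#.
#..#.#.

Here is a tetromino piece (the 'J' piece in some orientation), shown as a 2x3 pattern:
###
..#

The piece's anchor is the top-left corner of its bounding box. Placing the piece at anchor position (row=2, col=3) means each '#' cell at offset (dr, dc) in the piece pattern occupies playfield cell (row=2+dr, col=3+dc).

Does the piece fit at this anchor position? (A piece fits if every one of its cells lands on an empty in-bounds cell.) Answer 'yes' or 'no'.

Check each piece cell at anchor (2, 3):
  offset (0,0) -> (2,3): occupied ('#') -> FAIL
  offset (0,1) -> (2,4): empty -> OK
  offset (0,2) -> (2,5): empty -> OK
  offset (1,2) -> (3,5): occupied ('#') -> FAIL
All cells valid: no

Answer: no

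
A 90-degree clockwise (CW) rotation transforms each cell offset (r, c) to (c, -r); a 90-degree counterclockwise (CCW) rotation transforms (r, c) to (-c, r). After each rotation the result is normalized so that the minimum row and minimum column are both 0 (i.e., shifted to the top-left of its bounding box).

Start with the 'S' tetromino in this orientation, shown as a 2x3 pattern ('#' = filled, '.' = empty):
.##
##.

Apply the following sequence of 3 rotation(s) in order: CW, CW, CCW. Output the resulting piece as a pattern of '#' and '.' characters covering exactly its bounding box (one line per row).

Start:
.##
##.
After rotation 1 (CW):
#.
##
.#
After rotation 2 (CW):
.##
##.
After rotation 3 (CCW):
#.
##
.#

Answer: #.
##
.#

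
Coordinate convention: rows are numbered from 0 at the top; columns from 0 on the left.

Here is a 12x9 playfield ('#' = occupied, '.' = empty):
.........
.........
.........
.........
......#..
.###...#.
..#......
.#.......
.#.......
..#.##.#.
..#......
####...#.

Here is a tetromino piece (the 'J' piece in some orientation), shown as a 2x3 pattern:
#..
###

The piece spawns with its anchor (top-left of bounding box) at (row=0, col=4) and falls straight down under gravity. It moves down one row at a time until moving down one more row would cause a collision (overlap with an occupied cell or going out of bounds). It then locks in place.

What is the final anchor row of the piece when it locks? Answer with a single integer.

Spawn at (row=0, col=4). Try each row:
  row 0: fits
  row 1: fits
  row 2: fits
  row 3: blocked -> lock at row 2

Answer: 2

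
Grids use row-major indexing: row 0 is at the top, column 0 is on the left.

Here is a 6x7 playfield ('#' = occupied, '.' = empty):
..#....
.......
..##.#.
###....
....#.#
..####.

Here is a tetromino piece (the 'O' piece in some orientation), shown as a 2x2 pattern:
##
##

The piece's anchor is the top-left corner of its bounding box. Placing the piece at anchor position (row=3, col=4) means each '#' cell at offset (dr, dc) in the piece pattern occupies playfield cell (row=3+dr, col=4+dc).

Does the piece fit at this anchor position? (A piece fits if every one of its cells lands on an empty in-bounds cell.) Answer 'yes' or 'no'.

Answer: no

Derivation:
Check each piece cell at anchor (3, 4):
  offset (0,0) -> (3,4): empty -> OK
  offset (0,1) -> (3,5): empty -> OK
  offset (1,0) -> (4,4): occupied ('#') -> FAIL
  offset (1,1) -> (4,5): empty -> OK
All cells valid: no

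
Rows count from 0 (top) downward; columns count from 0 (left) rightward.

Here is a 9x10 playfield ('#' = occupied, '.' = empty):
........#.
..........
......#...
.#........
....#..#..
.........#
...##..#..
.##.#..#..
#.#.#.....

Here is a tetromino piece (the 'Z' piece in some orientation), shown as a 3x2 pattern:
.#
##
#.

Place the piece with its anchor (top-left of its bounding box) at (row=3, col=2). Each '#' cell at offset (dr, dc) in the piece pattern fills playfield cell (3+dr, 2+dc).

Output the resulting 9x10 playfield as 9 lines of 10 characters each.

Fill (3+0,2+1) = (3,3)
Fill (3+1,2+0) = (4,2)
Fill (3+1,2+1) = (4,3)
Fill (3+2,2+0) = (5,2)

Answer: ........#.
..........
......#...
.#.#......
..###..#..
..#......#
...##..#..
.##.#..#..
#.#.#.....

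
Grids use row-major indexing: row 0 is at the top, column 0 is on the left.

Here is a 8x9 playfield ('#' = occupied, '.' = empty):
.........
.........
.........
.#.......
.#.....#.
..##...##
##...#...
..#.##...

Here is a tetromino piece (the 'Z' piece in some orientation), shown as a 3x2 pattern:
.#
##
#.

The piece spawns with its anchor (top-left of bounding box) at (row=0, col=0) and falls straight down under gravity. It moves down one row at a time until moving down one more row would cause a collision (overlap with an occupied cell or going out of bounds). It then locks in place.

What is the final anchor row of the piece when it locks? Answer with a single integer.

Answer: 1

Derivation:
Spawn at (row=0, col=0). Try each row:
  row 0: fits
  row 1: fits
  row 2: blocked -> lock at row 1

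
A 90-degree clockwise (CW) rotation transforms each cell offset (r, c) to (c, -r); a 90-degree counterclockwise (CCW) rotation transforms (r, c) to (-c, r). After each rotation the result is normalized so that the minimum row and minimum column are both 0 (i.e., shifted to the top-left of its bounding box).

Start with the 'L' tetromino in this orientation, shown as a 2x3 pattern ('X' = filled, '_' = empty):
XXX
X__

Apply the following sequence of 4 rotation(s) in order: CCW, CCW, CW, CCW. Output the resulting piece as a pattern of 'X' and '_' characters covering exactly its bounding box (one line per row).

Start:
XXX
X__
After rotation 1 (CCW):
X_
X_
XX
After rotation 2 (CCW):
__X
XXX
After rotation 3 (CW):
X_
X_
XX
After rotation 4 (CCW):
__X
XXX

Answer: __X
XXX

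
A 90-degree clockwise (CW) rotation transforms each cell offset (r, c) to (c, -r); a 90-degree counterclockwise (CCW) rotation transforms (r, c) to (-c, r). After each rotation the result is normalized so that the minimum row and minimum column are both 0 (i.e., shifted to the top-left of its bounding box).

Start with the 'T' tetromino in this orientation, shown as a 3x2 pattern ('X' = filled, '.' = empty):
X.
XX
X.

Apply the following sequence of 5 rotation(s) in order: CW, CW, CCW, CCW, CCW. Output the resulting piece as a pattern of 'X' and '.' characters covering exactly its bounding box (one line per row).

Answer: .X.
XXX

Derivation:
Start:
X.
XX
X.
After rotation 1 (CW):
XXX
.X.
After rotation 2 (CW):
.X
XX
.X
After rotation 3 (CCW):
XXX
.X.
After rotation 4 (CCW):
X.
XX
X.
After rotation 5 (CCW):
.X.
XXX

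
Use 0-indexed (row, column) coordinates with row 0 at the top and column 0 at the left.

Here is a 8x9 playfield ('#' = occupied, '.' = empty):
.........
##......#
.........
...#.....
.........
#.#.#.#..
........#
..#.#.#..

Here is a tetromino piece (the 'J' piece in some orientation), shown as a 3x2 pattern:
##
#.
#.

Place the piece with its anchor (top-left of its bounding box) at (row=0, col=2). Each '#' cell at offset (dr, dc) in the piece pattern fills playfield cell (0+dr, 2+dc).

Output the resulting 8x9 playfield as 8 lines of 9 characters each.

Fill (0+0,2+0) = (0,2)
Fill (0+0,2+1) = (0,3)
Fill (0+1,2+0) = (1,2)
Fill (0+2,2+0) = (2,2)

Answer: ..##.....
###.....#
..#......
...#.....
.........
#.#.#.#..
........#
..#.#.#..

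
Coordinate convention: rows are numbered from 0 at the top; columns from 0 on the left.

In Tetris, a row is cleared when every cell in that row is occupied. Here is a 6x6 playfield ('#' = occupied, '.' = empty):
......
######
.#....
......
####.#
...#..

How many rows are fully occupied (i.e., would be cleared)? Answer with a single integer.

Answer: 1

Derivation:
Check each row:
  row 0: 6 empty cells -> not full
  row 1: 0 empty cells -> FULL (clear)
  row 2: 5 empty cells -> not full
  row 3: 6 empty cells -> not full
  row 4: 1 empty cell -> not full
  row 5: 5 empty cells -> not full
Total rows cleared: 1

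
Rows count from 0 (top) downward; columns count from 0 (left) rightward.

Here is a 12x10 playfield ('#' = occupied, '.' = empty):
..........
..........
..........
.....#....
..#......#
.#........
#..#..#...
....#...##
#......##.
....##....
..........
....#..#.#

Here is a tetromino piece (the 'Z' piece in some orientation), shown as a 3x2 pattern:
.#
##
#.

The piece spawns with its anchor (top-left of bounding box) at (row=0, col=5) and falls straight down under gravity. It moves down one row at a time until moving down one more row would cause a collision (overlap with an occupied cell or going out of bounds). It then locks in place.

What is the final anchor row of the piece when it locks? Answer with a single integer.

Spawn at (row=0, col=5). Try each row:
  row 0: fits
  row 1: blocked -> lock at row 0

Answer: 0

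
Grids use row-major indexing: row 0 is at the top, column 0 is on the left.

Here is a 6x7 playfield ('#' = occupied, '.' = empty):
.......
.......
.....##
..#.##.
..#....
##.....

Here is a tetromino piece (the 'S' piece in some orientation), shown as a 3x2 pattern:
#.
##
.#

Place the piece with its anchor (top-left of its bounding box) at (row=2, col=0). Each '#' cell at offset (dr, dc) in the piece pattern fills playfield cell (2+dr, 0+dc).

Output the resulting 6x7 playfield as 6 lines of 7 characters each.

Fill (2+0,0+0) = (2,0)
Fill (2+1,0+0) = (3,0)
Fill (2+1,0+1) = (3,1)
Fill (2+2,0+1) = (4,1)

Answer: .......
.......
#....##
###.##.
.##....
##.....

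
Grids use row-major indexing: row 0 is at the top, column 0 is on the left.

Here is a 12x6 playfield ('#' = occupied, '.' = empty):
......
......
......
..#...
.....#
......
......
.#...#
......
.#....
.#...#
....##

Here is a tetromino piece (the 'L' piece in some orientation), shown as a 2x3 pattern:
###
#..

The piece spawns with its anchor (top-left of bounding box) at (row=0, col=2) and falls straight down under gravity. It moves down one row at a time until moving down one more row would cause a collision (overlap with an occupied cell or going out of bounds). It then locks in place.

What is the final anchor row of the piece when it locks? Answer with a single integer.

Answer: 1

Derivation:
Spawn at (row=0, col=2). Try each row:
  row 0: fits
  row 1: fits
  row 2: blocked -> lock at row 1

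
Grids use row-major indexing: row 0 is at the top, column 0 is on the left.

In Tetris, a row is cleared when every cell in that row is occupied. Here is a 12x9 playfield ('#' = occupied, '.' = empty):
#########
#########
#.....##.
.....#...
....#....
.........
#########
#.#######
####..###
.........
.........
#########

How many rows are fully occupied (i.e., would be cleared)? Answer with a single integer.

Check each row:
  row 0: 0 empty cells -> FULL (clear)
  row 1: 0 empty cells -> FULL (clear)
  row 2: 6 empty cells -> not full
  row 3: 8 empty cells -> not full
  row 4: 8 empty cells -> not full
  row 5: 9 empty cells -> not full
  row 6: 0 empty cells -> FULL (clear)
  row 7: 1 empty cell -> not full
  row 8: 2 empty cells -> not full
  row 9: 9 empty cells -> not full
  row 10: 9 empty cells -> not full
  row 11: 0 empty cells -> FULL (clear)
Total rows cleared: 4

Answer: 4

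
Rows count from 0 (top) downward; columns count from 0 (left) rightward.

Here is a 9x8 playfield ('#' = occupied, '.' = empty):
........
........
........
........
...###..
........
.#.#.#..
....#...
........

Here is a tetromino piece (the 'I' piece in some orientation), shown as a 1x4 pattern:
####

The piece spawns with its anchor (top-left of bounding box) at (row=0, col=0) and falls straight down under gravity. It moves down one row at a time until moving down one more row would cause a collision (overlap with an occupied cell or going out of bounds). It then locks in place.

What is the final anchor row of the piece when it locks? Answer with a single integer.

Answer: 3

Derivation:
Spawn at (row=0, col=0). Try each row:
  row 0: fits
  row 1: fits
  row 2: fits
  row 3: fits
  row 4: blocked -> lock at row 3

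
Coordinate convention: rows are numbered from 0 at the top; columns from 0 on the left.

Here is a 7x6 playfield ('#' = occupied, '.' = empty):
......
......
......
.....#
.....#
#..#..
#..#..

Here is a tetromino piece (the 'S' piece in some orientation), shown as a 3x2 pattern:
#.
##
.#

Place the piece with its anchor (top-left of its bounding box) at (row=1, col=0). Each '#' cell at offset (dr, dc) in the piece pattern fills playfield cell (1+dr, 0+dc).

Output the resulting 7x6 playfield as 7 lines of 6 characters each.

Answer: ......
#.....
##....
.#...#
.....#
#..#..
#..#..

Derivation:
Fill (1+0,0+0) = (1,0)
Fill (1+1,0+0) = (2,0)
Fill (1+1,0+1) = (2,1)
Fill (1+2,0+1) = (3,1)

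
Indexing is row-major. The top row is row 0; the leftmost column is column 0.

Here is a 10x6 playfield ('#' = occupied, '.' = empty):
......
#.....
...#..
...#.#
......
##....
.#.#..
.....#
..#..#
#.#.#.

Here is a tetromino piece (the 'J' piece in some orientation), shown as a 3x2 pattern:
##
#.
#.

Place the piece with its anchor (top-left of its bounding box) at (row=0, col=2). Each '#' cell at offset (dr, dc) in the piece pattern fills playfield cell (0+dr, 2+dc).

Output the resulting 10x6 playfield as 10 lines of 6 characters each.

Answer: ..##..
#.#...
..##..
...#.#
......
##....
.#.#..
.....#
..#..#
#.#.#.

Derivation:
Fill (0+0,2+0) = (0,2)
Fill (0+0,2+1) = (0,3)
Fill (0+1,2+0) = (1,2)
Fill (0+2,2+0) = (2,2)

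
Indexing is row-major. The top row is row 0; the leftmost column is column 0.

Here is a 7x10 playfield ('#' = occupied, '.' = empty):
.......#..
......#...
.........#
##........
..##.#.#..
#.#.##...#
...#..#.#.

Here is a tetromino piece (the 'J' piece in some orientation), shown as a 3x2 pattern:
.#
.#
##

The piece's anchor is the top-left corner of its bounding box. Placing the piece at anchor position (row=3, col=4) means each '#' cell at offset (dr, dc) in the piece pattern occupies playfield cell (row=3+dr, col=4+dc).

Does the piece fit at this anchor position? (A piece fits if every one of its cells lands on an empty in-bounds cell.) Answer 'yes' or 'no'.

Answer: no

Derivation:
Check each piece cell at anchor (3, 4):
  offset (0,1) -> (3,5): empty -> OK
  offset (1,1) -> (4,5): occupied ('#') -> FAIL
  offset (2,0) -> (5,4): occupied ('#') -> FAIL
  offset (2,1) -> (5,5): occupied ('#') -> FAIL
All cells valid: no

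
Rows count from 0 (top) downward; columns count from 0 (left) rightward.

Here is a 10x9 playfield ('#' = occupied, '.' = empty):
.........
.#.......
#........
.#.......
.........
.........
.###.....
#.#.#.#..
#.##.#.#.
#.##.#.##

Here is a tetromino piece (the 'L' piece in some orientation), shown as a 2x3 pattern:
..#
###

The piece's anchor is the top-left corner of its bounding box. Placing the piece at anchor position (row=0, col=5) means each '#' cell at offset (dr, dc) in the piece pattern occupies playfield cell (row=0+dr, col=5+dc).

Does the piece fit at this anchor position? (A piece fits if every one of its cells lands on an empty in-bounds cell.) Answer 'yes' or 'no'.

Answer: yes

Derivation:
Check each piece cell at anchor (0, 5):
  offset (0,2) -> (0,7): empty -> OK
  offset (1,0) -> (1,5): empty -> OK
  offset (1,1) -> (1,6): empty -> OK
  offset (1,2) -> (1,7): empty -> OK
All cells valid: yes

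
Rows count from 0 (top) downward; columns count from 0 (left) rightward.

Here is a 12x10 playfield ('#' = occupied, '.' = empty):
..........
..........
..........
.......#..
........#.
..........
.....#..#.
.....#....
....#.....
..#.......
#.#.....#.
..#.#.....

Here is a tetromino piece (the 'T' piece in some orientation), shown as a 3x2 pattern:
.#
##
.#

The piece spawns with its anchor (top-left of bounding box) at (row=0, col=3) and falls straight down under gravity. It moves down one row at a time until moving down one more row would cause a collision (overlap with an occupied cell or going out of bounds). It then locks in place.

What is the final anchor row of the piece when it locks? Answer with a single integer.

Answer: 5

Derivation:
Spawn at (row=0, col=3). Try each row:
  row 0: fits
  row 1: fits
  row 2: fits
  row 3: fits
  row 4: fits
  row 5: fits
  row 6: blocked -> lock at row 5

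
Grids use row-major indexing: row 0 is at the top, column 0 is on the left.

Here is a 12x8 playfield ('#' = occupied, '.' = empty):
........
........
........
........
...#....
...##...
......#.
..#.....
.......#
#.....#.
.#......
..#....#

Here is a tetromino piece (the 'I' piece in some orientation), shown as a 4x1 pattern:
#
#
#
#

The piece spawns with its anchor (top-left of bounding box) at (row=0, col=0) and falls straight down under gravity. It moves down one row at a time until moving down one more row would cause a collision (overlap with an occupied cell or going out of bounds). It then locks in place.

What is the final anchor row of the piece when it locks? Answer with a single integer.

Answer: 5

Derivation:
Spawn at (row=0, col=0). Try each row:
  row 0: fits
  row 1: fits
  row 2: fits
  row 3: fits
  row 4: fits
  row 5: fits
  row 6: blocked -> lock at row 5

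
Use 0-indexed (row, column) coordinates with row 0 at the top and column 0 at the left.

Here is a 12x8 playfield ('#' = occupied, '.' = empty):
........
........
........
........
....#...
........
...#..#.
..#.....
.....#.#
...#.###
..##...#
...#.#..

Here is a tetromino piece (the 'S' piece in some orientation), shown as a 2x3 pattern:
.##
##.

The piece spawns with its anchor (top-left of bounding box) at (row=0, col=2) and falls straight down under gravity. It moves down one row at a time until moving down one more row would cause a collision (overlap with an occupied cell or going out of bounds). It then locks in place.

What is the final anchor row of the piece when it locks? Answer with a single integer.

Answer: 3

Derivation:
Spawn at (row=0, col=2). Try each row:
  row 0: fits
  row 1: fits
  row 2: fits
  row 3: fits
  row 4: blocked -> lock at row 3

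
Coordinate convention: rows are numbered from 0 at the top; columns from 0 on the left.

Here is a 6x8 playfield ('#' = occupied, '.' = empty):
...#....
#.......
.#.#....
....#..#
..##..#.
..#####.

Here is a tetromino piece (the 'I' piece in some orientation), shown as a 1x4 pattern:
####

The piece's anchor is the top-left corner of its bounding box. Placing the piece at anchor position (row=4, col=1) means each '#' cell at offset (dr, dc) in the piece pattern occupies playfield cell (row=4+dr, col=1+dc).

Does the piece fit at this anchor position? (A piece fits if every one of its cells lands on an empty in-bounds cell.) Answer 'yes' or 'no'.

Answer: no

Derivation:
Check each piece cell at anchor (4, 1):
  offset (0,0) -> (4,1): empty -> OK
  offset (0,1) -> (4,2): occupied ('#') -> FAIL
  offset (0,2) -> (4,3): occupied ('#') -> FAIL
  offset (0,3) -> (4,4): empty -> OK
All cells valid: no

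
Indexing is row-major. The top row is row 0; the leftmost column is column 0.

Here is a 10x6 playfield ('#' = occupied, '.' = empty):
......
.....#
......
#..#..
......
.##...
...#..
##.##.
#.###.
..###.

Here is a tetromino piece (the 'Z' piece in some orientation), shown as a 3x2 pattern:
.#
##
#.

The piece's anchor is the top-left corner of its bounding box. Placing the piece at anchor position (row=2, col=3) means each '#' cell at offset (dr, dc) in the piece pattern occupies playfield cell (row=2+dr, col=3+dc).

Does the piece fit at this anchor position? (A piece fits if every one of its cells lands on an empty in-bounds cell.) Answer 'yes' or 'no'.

Answer: no

Derivation:
Check each piece cell at anchor (2, 3):
  offset (0,1) -> (2,4): empty -> OK
  offset (1,0) -> (3,3): occupied ('#') -> FAIL
  offset (1,1) -> (3,4): empty -> OK
  offset (2,0) -> (4,3): empty -> OK
All cells valid: no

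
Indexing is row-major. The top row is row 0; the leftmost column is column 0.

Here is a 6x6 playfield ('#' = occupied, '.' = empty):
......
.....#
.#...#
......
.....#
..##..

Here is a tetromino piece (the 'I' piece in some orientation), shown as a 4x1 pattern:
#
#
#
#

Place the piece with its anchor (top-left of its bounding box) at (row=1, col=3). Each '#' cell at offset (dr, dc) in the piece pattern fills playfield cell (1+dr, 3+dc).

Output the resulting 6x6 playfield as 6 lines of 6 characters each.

Answer: ......
...#.#
.#.#.#
...#..
...#.#
..##..

Derivation:
Fill (1+0,3+0) = (1,3)
Fill (1+1,3+0) = (2,3)
Fill (1+2,3+0) = (3,3)
Fill (1+3,3+0) = (4,3)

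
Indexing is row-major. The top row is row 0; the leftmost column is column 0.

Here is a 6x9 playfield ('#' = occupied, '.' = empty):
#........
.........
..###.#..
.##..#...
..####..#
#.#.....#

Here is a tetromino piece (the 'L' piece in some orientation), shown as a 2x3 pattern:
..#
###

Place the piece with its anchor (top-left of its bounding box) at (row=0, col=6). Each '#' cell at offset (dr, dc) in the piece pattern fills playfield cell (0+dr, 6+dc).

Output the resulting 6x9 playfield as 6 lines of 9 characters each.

Answer: #.......#
......###
..###.#..
.##..#...
..####..#
#.#.....#

Derivation:
Fill (0+0,6+2) = (0,8)
Fill (0+1,6+0) = (1,6)
Fill (0+1,6+1) = (1,7)
Fill (0+1,6+2) = (1,8)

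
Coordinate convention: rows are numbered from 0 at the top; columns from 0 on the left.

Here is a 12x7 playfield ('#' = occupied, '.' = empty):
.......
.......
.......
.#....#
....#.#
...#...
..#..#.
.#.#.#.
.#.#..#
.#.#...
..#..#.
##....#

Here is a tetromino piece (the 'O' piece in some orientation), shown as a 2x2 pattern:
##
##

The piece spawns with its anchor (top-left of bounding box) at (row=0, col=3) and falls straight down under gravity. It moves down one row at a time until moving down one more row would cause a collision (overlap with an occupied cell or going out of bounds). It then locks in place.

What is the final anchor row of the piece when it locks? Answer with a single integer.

Answer: 2

Derivation:
Spawn at (row=0, col=3). Try each row:
  row 0: fits
  row 1: fits
  row 2: fits
  row 3: blocked -> lock at row 2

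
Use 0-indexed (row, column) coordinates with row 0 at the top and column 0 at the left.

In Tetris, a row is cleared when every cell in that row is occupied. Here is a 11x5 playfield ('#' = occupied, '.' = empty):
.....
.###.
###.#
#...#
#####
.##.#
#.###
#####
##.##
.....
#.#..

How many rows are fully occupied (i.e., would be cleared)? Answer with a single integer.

Check each row:
  row 0: 5 empty cells -> not full
  row 1: 2 empty cells -> not full
  row 2: 1 empty cell -> not full
  row 3: 3 empty cells -> not full
  row 4: 0 empty cells -> FULL (clear)
  row 5: 2 empty cells -> not full
  row 6: 1 empty cell -> not full
  row 7: 0 empty cells -> FULL (clear)
  row 8: 1 empty cell -> not full
  row 9: 5 empty cells -> not full
  row 10: 3 empty cells -> not full
Total rows cleared: 2

Answer: 2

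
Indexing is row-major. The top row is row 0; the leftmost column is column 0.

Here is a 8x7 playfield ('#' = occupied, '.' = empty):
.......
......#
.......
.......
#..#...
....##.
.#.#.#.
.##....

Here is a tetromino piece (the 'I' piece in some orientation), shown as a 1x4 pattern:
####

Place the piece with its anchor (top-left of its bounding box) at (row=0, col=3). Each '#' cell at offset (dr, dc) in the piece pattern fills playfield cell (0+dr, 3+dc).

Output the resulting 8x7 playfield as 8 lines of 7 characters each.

Answer: ...####
......#
.......
.......
#..#...
....##.
.#.#.#.
.##....

Derivation:
Fill (0+0,3+0) = (0,3)
Fill (0+0,3+1) = (0,4)
Fill (0+0,3+2) = (0,5)
Fill (0+0,3+3) = (0,6)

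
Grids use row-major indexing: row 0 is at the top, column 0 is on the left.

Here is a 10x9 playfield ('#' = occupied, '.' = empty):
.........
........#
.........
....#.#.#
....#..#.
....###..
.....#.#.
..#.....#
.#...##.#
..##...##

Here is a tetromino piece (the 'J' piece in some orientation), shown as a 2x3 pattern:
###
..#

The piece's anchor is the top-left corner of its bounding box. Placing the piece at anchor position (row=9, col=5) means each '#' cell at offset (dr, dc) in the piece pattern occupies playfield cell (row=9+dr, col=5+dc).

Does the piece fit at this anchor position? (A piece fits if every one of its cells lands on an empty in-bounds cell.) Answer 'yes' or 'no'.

Check each piece cell at anchor (9, 5):
  offset (0,0) -> (9,5): empty -> OK
  offset (0,1) -> (9,6): empty -> OK
  offset (0,2) -> (9,7): occupied ('#') -> FAIL
  offset (1,2) -> (10,7): out of bounds -> FAIL
All cells valid: no

Answer: no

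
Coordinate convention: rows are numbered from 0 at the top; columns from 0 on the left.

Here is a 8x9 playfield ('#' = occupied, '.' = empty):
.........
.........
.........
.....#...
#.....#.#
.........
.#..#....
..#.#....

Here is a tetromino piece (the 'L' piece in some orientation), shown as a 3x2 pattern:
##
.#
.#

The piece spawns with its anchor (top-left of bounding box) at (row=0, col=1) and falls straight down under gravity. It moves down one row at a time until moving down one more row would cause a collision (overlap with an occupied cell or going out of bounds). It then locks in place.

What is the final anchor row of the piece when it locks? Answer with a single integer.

Spawn at (row=0, col=1). Try each row:
  row 0: fits
  row 1: fits
  row 2: fits
  row 3: fits
  row 4: fits
  row 5: blocked -> lock at row 4

Answer: 4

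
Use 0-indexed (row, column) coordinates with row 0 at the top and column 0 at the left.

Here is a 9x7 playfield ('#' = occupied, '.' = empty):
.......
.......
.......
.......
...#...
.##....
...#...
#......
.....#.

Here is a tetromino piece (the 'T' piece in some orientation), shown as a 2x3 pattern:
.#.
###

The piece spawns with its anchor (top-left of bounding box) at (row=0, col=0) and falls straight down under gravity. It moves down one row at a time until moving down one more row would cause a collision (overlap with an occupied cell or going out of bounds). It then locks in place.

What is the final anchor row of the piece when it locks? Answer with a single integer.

Answer: 3

Derivation:
Spawn at (row=0, col=0). Try each row:
  row 0: fits
  row 1: fits
  row 2: fits
  row 3: fits
  row 4: blocked -> lock at row 3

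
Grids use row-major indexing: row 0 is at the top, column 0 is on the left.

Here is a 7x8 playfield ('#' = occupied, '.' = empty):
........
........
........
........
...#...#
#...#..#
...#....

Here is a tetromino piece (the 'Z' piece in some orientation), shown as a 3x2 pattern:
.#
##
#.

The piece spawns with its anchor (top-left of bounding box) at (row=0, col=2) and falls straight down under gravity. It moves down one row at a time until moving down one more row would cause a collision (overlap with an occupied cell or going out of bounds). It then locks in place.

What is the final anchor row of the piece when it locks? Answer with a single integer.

Spawn at (row=0, col=2). Try each row:
  row 0: fits
  row 1: fits
  row 2: fits
  row 3: blocked -> lock at row 2

Answer: 2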